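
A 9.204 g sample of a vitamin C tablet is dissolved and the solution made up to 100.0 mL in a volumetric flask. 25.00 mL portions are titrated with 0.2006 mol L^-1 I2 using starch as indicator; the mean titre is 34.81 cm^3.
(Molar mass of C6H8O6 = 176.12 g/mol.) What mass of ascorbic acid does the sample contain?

C6H8O6 + I2 → C6H6O6 + 2 HI
n(I2) per titration = 0.03481 × 0.2006 = 6.983 × 10^-3 mol
n(C6H8O6) in each aliquot = 6.983 × 10^-3 mol (1:1 ratio)
n(C6H8O6) in the whole flask = 6.983 × 10^-3 × 100.0/25.00 = 0.02793 mol
mass of C6H8O6 = 0.02793 × 176.12 = 4.919 g

4.919 g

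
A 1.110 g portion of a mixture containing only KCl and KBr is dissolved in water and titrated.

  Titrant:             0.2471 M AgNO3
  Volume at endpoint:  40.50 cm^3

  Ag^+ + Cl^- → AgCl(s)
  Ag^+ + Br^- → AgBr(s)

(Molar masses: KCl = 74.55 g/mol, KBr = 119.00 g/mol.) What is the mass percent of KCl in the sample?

n(AgNO3) = 0.04050 × 0.2471 = 0.01001 mol
Let x = n(KCl), y = n(KBr).
Titrant: 1x + 1y = 0.01001;  mass: 74.55x + 119.00y = 1.110
Solving, x = 1.820 × 10^-3 mol, y = 8.188 × 10^-3 mol
mass of KCl = 1.820 × 10^-3 × 74.55 = 0.1357 g
% KCl = 0.1357 / 1.110 × 100 = 12.22 %

12.22 %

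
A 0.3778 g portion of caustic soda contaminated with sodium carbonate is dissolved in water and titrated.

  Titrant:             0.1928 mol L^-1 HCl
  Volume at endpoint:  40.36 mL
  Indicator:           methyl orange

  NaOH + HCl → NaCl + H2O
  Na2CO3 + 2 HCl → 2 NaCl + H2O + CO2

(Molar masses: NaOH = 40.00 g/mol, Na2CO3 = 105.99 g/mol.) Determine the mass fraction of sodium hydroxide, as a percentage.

n(HCl) = 0.04036 × 0.1928 = 7.781 × 10^-3 mol
Let x = n(NaOH), y = n(Na2CO3).
Titrant: 1x + 2y = 7.781 × 10^-3;  mass: 40.00x + 105.99y = 0.3778
Solving, x = 2.661 × 10^-3 mol, y = 2.560 × 10^-3 mol
mass of NaOH = 2.661 × 10^-3 × 40.00 = 0.1064 g
% NaOH = 0.1064 / 0.3778 × 100 = 28.17 %

28.17 %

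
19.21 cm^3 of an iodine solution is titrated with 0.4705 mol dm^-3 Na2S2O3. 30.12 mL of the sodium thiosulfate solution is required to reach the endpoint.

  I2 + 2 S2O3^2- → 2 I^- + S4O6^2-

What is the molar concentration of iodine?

n(Na2S2O3) = 0.03012 L × 0.4705 mol/L = 0.01417 mol
From the 1:2 mole ratio, n(I2) = 1/2 × 0.01417 = 7.086 × 10^-3 mol
[I2] = 7.086 × 10^-3 mol / 0.01921 L = 0.3689 mol/L

0.3689 mol/L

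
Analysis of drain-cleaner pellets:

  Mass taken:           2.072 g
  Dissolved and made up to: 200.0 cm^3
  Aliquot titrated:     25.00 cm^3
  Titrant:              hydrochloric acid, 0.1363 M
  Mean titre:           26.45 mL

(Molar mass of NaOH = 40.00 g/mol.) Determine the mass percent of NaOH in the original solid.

55.68 %

NaOH + HCl → NaCl + H2O
n(HCl) per titration = 0.02645 × 0.1363 = 3.605 × 10^-3 mol
n(NaOH) in each aliquot = 3.605 × 10^-3 mol (1:1 ratio)
n(NaOH) in the whole flask = 3.605 × 10^-3 × 200.0/25.00 = 0.02884 mol
mass of NaOH = 0.02884 × 40.00 = 1.154 g
% NaOH = 1.154 / 2.072 × 100 = 55.68 %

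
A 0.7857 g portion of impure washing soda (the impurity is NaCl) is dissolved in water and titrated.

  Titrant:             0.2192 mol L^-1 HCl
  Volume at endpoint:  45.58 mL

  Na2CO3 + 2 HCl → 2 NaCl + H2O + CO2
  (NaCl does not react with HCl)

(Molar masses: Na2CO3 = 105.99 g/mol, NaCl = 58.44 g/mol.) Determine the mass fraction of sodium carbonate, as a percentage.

n(HCl) = 0.04558 × 0.2192 = 9.991 × 10^-3 mol
Let x = n(Na2CO3), y = n(NaCl).
Titrant: 2x = 9.991 × 10^-3;  mass: 105.99x + 58.44y = 0.7857
Solving, x = 4.996 × 10^-3 mol, y = 4.384 × 10^-3 mol
mass of Na2CO3 = 4.996 × 10^-3 × 105.99 = 0.5295 g
% Na2CO3 = 0.5295 / 0.7857 × 100 = 67.39 %

67.39 %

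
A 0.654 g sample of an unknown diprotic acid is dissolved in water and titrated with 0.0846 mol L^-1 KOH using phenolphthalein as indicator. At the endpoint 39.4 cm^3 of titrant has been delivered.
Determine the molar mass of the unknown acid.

n(KOH) = 0.0394 L × 0.0846 mol/L = 3.33 × 10^-3 mol
From the 1:2 ratio, n(H2A) = 1/2 × 3.33 × 10^-3 = 1.67 × 10^-3 mol
M = m / n = 0.654 g / 1.67 × 10^-3 mol = 392 g/mol

392 g/mol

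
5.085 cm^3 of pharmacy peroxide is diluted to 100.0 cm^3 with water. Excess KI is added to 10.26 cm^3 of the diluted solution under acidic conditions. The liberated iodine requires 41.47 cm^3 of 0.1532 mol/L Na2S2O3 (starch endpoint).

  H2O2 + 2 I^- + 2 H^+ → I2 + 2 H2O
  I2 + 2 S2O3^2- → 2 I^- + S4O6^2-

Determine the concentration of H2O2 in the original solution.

n(S2O3^2-) = 0.04147 × 0.1532 = 6.353 × 10^-3 mol
n(I2) = n(S2O3^2-)/2 = 3.177 × 10^-3 mol
n(H2O2) in the aliquot = 3.177 × 10^-3 mol (1:1 ratio)
[H2O2]_dilute = 3.177 × 10^-3 / 0.01026 = 0.3096 mol/L
[H2O2]_original = 0.3096 × 100.0/5.085 = 6.089 mol/L

6.089 mol/L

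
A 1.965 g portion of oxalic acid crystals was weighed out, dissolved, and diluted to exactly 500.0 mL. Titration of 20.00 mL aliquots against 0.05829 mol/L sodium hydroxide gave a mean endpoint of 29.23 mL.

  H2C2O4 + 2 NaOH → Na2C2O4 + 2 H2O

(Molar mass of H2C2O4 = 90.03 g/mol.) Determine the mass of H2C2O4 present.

n(NaOH) per titration = 0.02923 × 0.05829 = 1.704 × 10^-3 mol
From the 1:2 ratio, n(H2C2O4) in each aliquot = 1/2 × 1.704 × 10^-3 = 8.519 × 10^-4 mol
n(H2C2O4) in the whole flask = 8.519 × 10^-4 × 500.0/20.00 = 0.02130 mol
mass of H2C2O4 = 0.02130 × 90.03 = 1.917 g

1.917 g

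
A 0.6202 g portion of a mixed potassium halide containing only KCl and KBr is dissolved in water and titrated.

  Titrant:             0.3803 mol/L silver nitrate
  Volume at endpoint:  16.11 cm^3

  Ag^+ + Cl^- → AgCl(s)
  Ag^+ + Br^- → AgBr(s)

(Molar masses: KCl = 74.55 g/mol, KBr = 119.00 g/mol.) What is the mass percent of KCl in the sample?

29.44 %

n(AgNO3) = 0.01611 × 0.3803 = 6.127 × 10^-3 mol
Let x = n(KCl), y = n(KBr).
Titrant: 1x + 1y = 6.127 × 10^-3;  mass: 74.55x + 119.00y = 0.6202
Solving, x = 2.449 × 10^-3 mol, y = 3.677 × 10^-3 mol
mass of KCl = 2.449 × 10^-3 × 74.55 = 0.1826 g
% KCl = 0.1826 / 0.6202 × 100 = 29.44 %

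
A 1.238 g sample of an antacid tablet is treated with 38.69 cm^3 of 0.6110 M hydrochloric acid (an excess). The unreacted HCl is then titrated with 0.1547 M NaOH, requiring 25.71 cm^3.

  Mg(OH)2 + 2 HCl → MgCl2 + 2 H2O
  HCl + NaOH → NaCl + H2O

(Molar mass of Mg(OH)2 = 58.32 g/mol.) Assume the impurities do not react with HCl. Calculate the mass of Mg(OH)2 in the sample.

n(HCl) added = 0.03869 × 0.6110 = 0.02364 mol
n(NaOH) used in back-titration = 0.02571 × 0.1547 = 3.977 × 10^-3 mol
n(HCl) left over = 3.977 × 10^-3 mol (1:1 ratio)
n(HCl) consumed by analyte = 0.02364 − 3.977 × 10^-3 = 0.01966 mol
From the 1:2 ratio, n(Mg(OH)2) = 1/2 × 0.01966 = 9.831 × 10^-3 mol
mass of Mg(OH)2 = 9.831 × 10^-3 × 58.32 = 0.5734 g

0.5734 g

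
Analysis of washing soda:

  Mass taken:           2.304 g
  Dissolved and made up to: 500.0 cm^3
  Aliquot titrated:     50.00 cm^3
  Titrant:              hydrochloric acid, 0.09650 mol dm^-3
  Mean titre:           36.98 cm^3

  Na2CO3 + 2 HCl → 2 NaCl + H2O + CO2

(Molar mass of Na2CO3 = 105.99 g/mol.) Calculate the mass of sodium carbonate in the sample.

1.891 g

n(HCl) per titration = 0.03698 × 0.09650 = 3.569 × 10^-3 mol
From the 1:2 ratio, n(Na2CO3) in each aliquot = 1/2 × 3.569 × 10^-3 = 1.784 × 10^-3 mol
n(Na2CO3) in the whole flask = 1.784 × 10^-3 × 500.0/50.00 = 0.01784 mol
mass of Na2CO3 = 0.01784 × 105.99 = 1.891 g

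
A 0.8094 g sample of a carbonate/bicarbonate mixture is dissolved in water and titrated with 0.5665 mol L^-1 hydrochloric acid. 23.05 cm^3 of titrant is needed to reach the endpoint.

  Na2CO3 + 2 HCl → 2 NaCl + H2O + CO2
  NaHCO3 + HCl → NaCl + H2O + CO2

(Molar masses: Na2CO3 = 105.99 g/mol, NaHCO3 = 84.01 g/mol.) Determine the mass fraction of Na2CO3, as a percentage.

n(HCl) = 0.02305 × 0.5665 = 0.01306 mol
Let x = n(Na2CO3), y = n(NaHCO3).
Titrant: 2x + 1y = 0.01306;  mass: 105.99x + 84.01y = 0.8094
Solving, x = 4.636 × 10^-3 mol, y = 3.785 × 10^-3 mol
mass of Na2CO3 = 4.636 × 10^-3 × 105.99 = 0.4914 g
% Na2CO3 = 0.4914 / 0.8094 × 100 = 60.71 %

60.71 %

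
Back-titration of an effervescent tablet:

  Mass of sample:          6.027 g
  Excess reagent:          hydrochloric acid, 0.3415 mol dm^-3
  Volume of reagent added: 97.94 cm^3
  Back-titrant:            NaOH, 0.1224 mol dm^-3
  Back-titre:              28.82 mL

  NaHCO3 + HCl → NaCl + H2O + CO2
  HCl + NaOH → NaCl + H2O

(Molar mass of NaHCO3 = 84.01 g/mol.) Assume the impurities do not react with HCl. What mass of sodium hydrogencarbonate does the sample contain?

2.513 g

n(HCl) added = 0.09794 × 0.3415 = 0.03345 mol
n(NaOH) used in back-titration = 0.02882 × 0.1224 = 3.528 × 10^-3 mol
n(HCl) left over = 3.528 × 10^-3 mol (1:1 ratio)
n(HCl) consumed by analyte = 0.03345 − 3.528 × 10^-3 = 0.02992 mol
n(NaHCO3) = 0.02992 mol (1:1 ratio)
mass of NaHCO3 = 0.02992 × 84.01 = 2.513 g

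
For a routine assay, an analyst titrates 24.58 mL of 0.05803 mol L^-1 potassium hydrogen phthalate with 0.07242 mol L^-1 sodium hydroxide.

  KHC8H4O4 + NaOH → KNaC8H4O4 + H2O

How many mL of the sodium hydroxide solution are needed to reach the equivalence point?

19.70 mL

n(KHC8H4O4) = 0.02458 L × 0.05803 mol/L = 1.426 × 10^-3 mol
n(NaOH) = 1.426 × 10^-3 mol (1:1 stoichiometry)
V(NaOH) = 1.426 × 10^-3 mol / 0.07242 mol/L = 0.01970 L = 19.70 mL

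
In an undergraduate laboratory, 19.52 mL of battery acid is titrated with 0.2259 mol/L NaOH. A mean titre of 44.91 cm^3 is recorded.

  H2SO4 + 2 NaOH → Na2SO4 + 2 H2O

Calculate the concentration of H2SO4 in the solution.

n(NaOH) = 0.04491 L × 0.2259 mol/L = 0.01015 mol
From the 1:2 mole ratio, n(H2SO4) = 1/2 × 0.01015 = 5.073 × 10^-3 mol
[H2SO4] = 5.073 × 10^-3 mol / 0.01952 L = 0.2599 mol/L

0.2599 mol/L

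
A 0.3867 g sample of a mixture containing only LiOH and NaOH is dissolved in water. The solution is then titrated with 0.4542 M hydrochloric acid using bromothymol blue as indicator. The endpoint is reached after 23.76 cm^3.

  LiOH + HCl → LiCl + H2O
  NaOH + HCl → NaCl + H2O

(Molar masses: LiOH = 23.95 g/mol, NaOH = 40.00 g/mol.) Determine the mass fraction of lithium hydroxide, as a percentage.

17.35 %

n(HCl) = 0.02376 × 0.4542 = 0.01079 mol
Let x = n(LiOH), y = n(NaOH).
Titrant: 1x + 1y = 0.01079;  mass: 23.95x + 40.00y = 0.3867
Solving, x = 2.802 × 10^-3 mol, y = 7.990 × 10^-3 mol
mass of LiOH = 2.802 × 10^-3 × 23.95 = 0.06711 g
% LiOH = 0.06711 / 0.3867 × 100 = 17.35 %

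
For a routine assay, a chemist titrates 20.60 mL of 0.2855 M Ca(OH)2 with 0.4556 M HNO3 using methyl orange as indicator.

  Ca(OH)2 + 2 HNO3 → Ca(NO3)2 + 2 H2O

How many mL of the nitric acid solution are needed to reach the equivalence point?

25.82 mL

n(Ca(OH)2) = 0.02060 L × 0.2855 mol/L = 5.881 × 10^-3 mol
From the 2:1 stoichiometry, n(HNO3) = 2/1 × 5.881 × 10^-3 = 0.01176 mol
V(HNO3) = 0.01176 mol / 0.4556 mol/L = 0.02582 L = 25.82 mL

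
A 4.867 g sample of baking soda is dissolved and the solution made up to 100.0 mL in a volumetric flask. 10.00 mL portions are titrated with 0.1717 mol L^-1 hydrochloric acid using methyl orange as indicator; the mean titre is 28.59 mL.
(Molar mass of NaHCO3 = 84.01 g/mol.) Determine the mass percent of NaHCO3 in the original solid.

84.73 %

NaHCO3 + HCl → NaCl + H2O + CO2
n(HCl) per titration = 0.02859 × 0.1717 = 4.909 × 10^-3 mol
n(NaHCO3) in each aliquot = 4.909 × 10^-3 mol (1:1 ratio)
n(NaHCO3) in the whole flask = 4.909 × 10^-3 × 100.0/10.00 = 0.04909 mol
mass of NaHCO3 = 0.04909 × 84.01 = 4.124 g
% NaHCO3 = 4.124 / 4.867 × 100 = 84.73 %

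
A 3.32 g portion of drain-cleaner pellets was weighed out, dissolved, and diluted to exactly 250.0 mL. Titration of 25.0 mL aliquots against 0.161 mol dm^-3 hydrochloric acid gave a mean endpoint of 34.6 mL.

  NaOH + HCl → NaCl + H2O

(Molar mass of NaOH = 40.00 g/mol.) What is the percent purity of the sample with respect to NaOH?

n(HCl) per titration = 0.0346 × 0.161 = 5.57 × 10^-3 mol
n(NaOH) in each aliquot = 5.57 × 10^-3 mol (1:1 ratio)
n(NaOH) in the whole flask = 5.57 × 10^-3 × 250.0/25.0 = 0.0557 mol
mass of NaOH = 0.0557 × 40.00 = 2.23 g
% NaOH = 2.23 / 3.32 × 100 = 67.1 %

67.1 %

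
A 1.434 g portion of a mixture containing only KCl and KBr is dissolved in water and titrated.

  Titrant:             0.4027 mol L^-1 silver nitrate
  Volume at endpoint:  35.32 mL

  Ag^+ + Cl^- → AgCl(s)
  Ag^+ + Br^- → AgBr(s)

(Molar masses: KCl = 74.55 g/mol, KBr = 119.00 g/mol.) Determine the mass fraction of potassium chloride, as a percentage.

n(AgNO3) = 0.03532 × 0.4027 = 0.01422 mol
Let x = n(KCl), y = n(KBr).
Titrant: 1x + 1y = 0.01422;  mass: 74.55x + 119.00y = 1.434
Solving, x = 5.817 × 10^-3 mol, y = 8.406 × 10^-3 mol
mass of KCl = 5.817 × 10^-3 × 74.55 = 0.4337 g
% KCl = 0.4337 / 1.434 × 100 = 30.24 %

30.24 %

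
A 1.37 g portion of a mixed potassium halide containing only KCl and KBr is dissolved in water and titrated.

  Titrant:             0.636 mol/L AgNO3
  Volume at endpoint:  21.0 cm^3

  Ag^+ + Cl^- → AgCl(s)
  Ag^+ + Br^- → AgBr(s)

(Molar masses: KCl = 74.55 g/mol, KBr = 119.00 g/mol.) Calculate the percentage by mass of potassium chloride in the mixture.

n(AgNO3) = 0.0210 × 0.636 = 0.0134 mol
Let x = n(KCl), y = n(KBr).
Titrant: 1x + 1y = 0.0134;  mass: 74.55x + 119.00y = 1.37
Solving, x = 4.94 × 10^-3 mol, y = 8.42 × 10^-3 mol
mass of KCl = 4.94 × 10^-3 × 74.55 = 0.368 g
% KCl = 0.368 / 1.37 × 100 = 26.9 %

26.9 %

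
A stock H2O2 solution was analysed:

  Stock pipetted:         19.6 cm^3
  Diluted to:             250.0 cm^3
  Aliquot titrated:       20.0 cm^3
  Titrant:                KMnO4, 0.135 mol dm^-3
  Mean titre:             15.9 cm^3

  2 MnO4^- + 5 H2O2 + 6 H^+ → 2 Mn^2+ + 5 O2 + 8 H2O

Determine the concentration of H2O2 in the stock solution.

3.42 mol/L

n(KMnO4) = 0.0159 × 0.135 = 2.15 × 10^-3 mol
From the 5:2 ratio, n(H2O2) in the aliquot = 5/2 × 2.15 × 10^-3 = 5.37 × 10^-3 mol
[H2O2]_dilute = 5.37 × 10^-3 / 0.0200 = 0.268 mol/L
Dilution factor = 250.0 / 19.6 = 12.76
[H2O2]_stock = 0.268 × 12.76 = 3.42 mol/L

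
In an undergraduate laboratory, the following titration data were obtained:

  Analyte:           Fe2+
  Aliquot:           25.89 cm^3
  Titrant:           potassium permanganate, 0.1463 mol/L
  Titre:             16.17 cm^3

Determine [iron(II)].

0.4569 mol/L

MnO4^- + 5 Fe^2+ + 8 H^+ → Mn^2+ + 5 Fe^3+ + 4 H2O
n(KMnO4) = 0.01617 L × 0.1463 mol/L = 2.366 × 10^-3 mol
From the 5:1 mole ratio, n(Fe2+) = 5/1 × 2.366 × 10^-3 = 0.01183 mol
[Fe2+] = 0.01183 mol / 0.02589 L = 0.4569 mol/L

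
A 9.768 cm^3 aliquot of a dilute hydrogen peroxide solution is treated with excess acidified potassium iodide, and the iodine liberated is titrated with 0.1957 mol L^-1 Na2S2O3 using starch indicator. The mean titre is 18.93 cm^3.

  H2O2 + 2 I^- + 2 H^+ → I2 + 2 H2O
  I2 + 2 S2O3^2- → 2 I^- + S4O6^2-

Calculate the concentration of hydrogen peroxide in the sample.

0.1896 mol/L

n(S2O3^2-) = 0.01893 × 0.1957 = 3.705 × 10^-3 mol
n(I2) = n(S2O3^2-)/2 = 1.852 × 10^-3 mol
n(H2O2) in the aliquot = 1.852 × 10^-3 mol (1:1 ratio)
[H2O2] = 1.852 × 10^-3 / 0.009768 = 0.1896 mol/L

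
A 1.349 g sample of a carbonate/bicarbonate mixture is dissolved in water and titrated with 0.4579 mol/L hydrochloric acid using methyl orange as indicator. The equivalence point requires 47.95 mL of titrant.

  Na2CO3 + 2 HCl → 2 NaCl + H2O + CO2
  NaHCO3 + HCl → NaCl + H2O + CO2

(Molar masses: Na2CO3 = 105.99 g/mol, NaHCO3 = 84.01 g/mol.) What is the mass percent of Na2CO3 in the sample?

62.77 %

n(HCl) = 0.04795 × 0.4579 = 0.02196 mol
Let x = n(Na2CO3), y = n(NaHCO3).
Titrant: 2x + 1y = 0.02196;  mass: 105.99x + 84.01y = 1.349
Solving, x = 7.989 × 10^-3 mol, y = 5.979 × 10^-3 mol
mass of Na2CO3 = 7.989 × 10^-3 × 105.99 = 0.8467 g
% Na2CO3 = 0.8467 / 1.349 × 100 = 62.77 %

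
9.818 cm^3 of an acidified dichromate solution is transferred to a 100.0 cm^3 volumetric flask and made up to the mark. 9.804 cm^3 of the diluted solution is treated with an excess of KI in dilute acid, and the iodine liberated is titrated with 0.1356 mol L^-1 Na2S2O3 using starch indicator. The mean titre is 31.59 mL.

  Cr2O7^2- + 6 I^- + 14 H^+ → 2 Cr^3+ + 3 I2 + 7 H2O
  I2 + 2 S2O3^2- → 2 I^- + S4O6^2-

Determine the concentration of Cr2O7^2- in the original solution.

n(S2O3^2-) = 0.03159 × 0.1356 = 4.284 × 10^-3 mol
n(I2) = n(S2O3^2-)/2 = 2.142 × 10^-3 mol
From the 1:3 ratio, n(Cr2O7^2-) in the aliquot = 1/3 × 2.142 × 10^-3 = 7.139 × 10^-4 mol
[Cr2O7^2-]_dilute = 7.139 × 10^-4 / 0.009804 = 0.07282 mol/L
[Cr2O7^2-]_original = 0.07282 × 100.0/9.818 = 0.7417 mol/L

0.7417 mol/L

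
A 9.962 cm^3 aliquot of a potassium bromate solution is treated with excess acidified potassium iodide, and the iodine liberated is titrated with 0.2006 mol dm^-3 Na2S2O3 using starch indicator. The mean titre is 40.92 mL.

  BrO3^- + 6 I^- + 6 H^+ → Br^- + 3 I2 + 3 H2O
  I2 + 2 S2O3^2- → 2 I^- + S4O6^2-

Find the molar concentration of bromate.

n(S2O3^2-) = 0.04092 × 0.2006 = 8.209 × 10^-3 mol
n(I2) = n(S2O3^2-)/2 = 4.104 × 10^-3 mol
From the 1:3 ratio, n(BrO3^-) in the aliquot = 1/3 × 4.104 × 10^-3 = 1.368 × 10^-3 mol
[BrO3^-] = 1.368 × 10^-3 / 0.009962 = 0.1373 mol/L

0.1373 mol/L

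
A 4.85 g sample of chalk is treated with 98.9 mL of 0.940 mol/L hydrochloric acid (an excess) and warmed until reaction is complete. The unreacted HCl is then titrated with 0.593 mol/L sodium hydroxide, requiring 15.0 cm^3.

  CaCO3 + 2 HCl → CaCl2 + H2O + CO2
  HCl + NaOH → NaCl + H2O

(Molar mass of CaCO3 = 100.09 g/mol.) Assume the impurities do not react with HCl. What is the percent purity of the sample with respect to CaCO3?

86.7 %

n(HCl) added = 0.0989 × 0.940 = 0.0930 mol
n(NaOH) used in back-titration = 0.0150 × 0.593 = 8.89 × 10^-3 mol
n(HCl) left over = 8.89 × 10^-3 mol (1:1 ratio)
n(HCl) consumed by analyte = 0.0930 − 8.89 × 10^-3 = 0.0841 mol
From the 1:2 ratio, n(CaCO3) = 1/2 × 0.0841 = 0.0420 mol
mass of CaCO3 = 0.0420 × 100.09 = 4.21 g
% CaCO3 = 4.21 / 4.85 × 100 = 86.7 %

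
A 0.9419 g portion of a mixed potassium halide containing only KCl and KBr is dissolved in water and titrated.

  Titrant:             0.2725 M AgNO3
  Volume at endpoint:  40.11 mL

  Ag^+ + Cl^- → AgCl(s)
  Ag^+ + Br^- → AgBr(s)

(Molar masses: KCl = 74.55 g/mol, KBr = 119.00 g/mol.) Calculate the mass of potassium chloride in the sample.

0.6017 g

n(AgNO3) = 0.04011 × 0.2725 = 0.01093 mol
Let x = n(KCl), y = n(KBr).
Titrant: 1x + 1y = 0.01093;  mass: 74.55x + 119.00y = 0.9419
Solving, x = 8.071 × 10^-3 mol, y = 2.859 × 10^-3 mol
mass of KCl = 8.071 × 10^-3 × 74.55 = 0.6017 g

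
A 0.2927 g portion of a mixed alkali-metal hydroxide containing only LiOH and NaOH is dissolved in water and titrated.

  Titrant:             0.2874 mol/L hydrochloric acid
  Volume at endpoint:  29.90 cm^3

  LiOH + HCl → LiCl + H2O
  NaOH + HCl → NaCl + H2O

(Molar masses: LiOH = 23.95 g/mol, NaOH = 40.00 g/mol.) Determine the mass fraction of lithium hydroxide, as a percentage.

26.02 %

n(HCl) = 0.02990 × 0.2874 = 8.593 × 10^-3 mol
Let x = n(LiOH), y = n(NaOH).
Titrant: 1x + 1y = 8.593 × 10^-3;  mass: 23.95x + 40.00y = 0.2927
Solving, x = 3.179 × 10^-3 mol, y = 5.414 × 10^-3 mol
mass of LiOH = 3.179 × 10^-3 × 23.95 = 0.07615 g
% LiOH = 0.07615 / 0.2927 × 100 = 26.02 %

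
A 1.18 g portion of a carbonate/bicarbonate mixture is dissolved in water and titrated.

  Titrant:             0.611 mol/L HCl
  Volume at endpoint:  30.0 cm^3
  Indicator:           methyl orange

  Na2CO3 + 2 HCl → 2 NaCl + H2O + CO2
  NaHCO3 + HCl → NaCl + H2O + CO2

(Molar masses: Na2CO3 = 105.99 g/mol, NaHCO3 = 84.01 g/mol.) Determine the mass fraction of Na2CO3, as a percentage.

n(HCl) = 0.0300 × 0.611 = 0.0183 mol
Let x = n(Na2CO3), y = n(NaHCO3).
Titrant: 2x + 1y = 0.0183;  mass: 105.99x + 84.01y = 1.18
Solving, x = 5.80 × 10^-3 mol, y = 6.73 × 10^-3 mol
mass of Na2CO3 = 5.80 × 10^-3 × 105.99 = 0.615 g
% Na2CO3 = 0.615 / 1.18 × 100 = 52.1 %

52.1 %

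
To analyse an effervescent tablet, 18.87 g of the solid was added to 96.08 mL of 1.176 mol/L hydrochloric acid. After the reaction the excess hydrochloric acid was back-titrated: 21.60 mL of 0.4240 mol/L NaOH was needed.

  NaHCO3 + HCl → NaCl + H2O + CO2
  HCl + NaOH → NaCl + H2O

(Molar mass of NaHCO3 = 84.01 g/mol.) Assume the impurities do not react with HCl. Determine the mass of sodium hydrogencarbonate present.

8.723 g

n(HCl) added = 0.09608 × 1.176 = 0.1130 mol
n(NaOH) used in back-titration = 0.02160 × 0.4240 = 9.158 × 10^-3 mol
n(HCl) left over = 9.158 × 10^-3 mol (1:1 ratio)
n(HCl) consumed by analyte = 0.1130 − 9.158 × 10^-3 = 0.1038 mol
n(NaHCO3) = 0.1038 mol (1:1 ratio)
mass of NaHCO3 = 0.1038 × 84.01 = 8.723 g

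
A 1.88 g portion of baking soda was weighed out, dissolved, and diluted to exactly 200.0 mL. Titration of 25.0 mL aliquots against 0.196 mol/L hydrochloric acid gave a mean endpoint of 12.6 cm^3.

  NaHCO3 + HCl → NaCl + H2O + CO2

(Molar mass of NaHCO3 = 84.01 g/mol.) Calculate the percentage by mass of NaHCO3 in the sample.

n(HCl) per titration = 0.0126 × 0.196 = 2.47 × 10^-3 mol
n(NaHCO3) in each aliquot = 2.47 × 10^-3 mol (1:1 ratio)
n(NaHCO3) in the whole flask = 2.47 × 10^-3 × 200.0/25.0 = 0.0198 mol
mass of NaHCO3 = 0.0198 × 84.01 = 1.66 g
% NaHCO3 = 1.66 / 1.88 × 100 = 88.3 %

88.3 %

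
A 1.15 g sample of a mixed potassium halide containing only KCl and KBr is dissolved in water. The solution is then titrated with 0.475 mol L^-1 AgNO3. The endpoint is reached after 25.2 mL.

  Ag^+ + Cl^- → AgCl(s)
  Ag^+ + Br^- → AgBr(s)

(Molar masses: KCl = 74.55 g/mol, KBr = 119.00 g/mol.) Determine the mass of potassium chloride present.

n(AgNO3) = 0.0252 × 0.475 = 0.0120 mol
Let x = n(KCl), y = n(KBr).
Titrant: 1x + 1y = 0.0120;  mass: 74.55x + 119.00y = 1.15
Solving, x = 6.17 × 10^-3 mol, y = 5.80 × 10^-3 mol
mass of KCl = 6.17 × 10^-3 × 74.55 = 0.460 g

0.460 g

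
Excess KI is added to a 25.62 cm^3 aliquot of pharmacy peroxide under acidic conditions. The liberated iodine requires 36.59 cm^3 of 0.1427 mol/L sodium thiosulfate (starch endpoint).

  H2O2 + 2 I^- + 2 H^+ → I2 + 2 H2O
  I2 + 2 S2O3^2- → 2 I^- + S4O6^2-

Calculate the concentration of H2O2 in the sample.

0.1019 mol/L

n(S2O3^2-) = 0.03659 × 0.1427 = 5.221 × 10^-3 mol
n(I2) = n(S2O3^2-)/2 = 2.611 × 10^-3 mol
n(H2O2) in the aliquot = 2.611 × 10^-3 mol (1:1 ratio)
[H2O2] = 2.611 × 10^-3 / 0.02562 = 0.1019 mol/L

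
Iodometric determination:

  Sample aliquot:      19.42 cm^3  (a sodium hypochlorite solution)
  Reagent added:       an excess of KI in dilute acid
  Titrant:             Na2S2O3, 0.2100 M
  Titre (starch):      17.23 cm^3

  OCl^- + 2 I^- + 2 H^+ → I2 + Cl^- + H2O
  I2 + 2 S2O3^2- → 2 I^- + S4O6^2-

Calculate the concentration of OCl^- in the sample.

0.09316 M

n(S2O3^2-) = 0.01723 × 0.2100 = 3.618 × 10^-3 mol
n(I2) = n(S2O3^2-)/2 = 1.809 × 10^-3 mol
n(OCl^-) in the aliquot = 1.809 × 10^-3 mol (1:1 ratio)
[OCl^-] = 1.809 × 10^-3 / 0.01942 = 0.09316 mol/L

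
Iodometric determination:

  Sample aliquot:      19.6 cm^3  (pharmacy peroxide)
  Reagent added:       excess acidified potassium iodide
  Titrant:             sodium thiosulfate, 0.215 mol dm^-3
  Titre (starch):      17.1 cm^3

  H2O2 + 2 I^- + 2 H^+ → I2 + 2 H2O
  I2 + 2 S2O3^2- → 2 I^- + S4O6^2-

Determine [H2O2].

n(S2O3^2-) = 0.0171 × 0.215 = 3.68 × 10^-3 mol
n(I2) = n(S2O3^2-)/2 = 1.84 × 10^-3 mol
n(H2O2) in the aliquot = 1.84 × 10^-3 mol (1:1 ratio)
[H2O2] = 1.84 × 10^-3 / 0.0196 = 0.0938 mol/L

0.0938 mol/L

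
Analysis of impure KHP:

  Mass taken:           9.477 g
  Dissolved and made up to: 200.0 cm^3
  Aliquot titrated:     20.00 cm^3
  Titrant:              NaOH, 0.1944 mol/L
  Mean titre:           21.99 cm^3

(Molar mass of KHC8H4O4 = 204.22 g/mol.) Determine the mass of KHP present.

8.730 g

KHC8H4O4 + NaOH → KNaC8H4O4 + H2O
n(NaOH) per titration = 0.02199 × 0.1944 = 4.275 × 10^-3 mol
n(KHC8H4O4) in each aliquot = 4.275 × 10^-3 mol (1:1 ratio)
n(KHC8H4O4) in the whole flask = 4.275 × 10^-3 × 200.0/20.00 = 0.04275 mol
mass of KHC8H4O4 = 0.04275 × 204.22 = 8.730 g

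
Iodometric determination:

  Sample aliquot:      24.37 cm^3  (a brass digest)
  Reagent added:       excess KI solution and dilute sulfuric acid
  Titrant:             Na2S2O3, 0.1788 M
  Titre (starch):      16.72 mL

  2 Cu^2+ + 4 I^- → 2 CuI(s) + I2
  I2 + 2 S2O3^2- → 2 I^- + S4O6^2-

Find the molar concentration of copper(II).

0.1227 M

n(S2O3^2-) = 0.01672 × 0.1788 = 2.990 × 10^-3 mol
n(I2) = n(S2O3^2-)/2 = 1.495 × 10^-3 mol
From the 2:1 ratio, n(Cu2+) in the aliquot = 2/1 × 1.495 × 10^-3 = 2.990 × 10^-3 mol
[Cu2+] = 2.990 × 10^-3 / 0.02437 = 0.1227 mol/L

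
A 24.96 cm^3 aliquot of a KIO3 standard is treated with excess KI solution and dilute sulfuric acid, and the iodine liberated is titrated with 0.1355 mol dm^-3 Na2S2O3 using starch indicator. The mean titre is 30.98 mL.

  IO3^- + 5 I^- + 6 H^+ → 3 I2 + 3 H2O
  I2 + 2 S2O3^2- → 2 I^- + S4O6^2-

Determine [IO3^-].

0.02803 mol/L

n(S2O3^2-) = 0.03098 × 0.1355 = 4.198 × 10^-3 mol
n(I2) = n(S2O3^2-)/2 = 2.099 × 10^-3 mol
From the 1:3 ratio, n(IO3^-) in the aliquot = 1/3 × 2.099 × 10^-3 = 6.996 × 10^-4 mol
[IO3^-] = 6.996 × 10^-4 / 0.02496 = 0.02803 mol/L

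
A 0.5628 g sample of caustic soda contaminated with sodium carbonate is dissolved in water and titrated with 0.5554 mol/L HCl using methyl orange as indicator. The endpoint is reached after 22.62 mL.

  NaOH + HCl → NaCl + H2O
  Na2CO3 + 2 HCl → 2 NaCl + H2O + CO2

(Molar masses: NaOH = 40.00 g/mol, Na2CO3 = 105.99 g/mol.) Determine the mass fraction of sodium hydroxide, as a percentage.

56.32 %

n(HCl) = 0.02262 × 0.5554 = 0.01256 mol
Let x = n(NaOH), y = n(Na2CO3).
Titrant: 1x + 2y = 0.01256;  mass: 40.00x + 105.99y = 0.5628
Solving, x = 7.925 × 10^-3 mol, y = 2.319 × 10^-3 mol
mass of NaOH = 7.925 × 10^-3 × 40.00 = 0.3170 g
% NaOH = 0.3170 / 0.5628 × 100 = 56.32 %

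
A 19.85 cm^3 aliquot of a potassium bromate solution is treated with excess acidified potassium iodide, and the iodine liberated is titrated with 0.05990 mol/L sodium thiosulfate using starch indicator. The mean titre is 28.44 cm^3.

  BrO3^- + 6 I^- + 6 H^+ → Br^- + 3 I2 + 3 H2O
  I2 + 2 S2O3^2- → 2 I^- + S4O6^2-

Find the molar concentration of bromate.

0.01430 mol/L

n(S2O3^2-) = 0.02844 × 0.05990 = 1.704 × 10^-3 mol
n(I2) = n(S2O3^2-)/2 = 8.518 × 10^-4 mol
From the 1:3 ratio, n(BrO3^-) in the aliquot = 1/3 × 8.518 × 10^-4 = 2.839 × 10^-4 mol
[BrO3^-] = 2.839 × 10^-4 / 0.01985 = 0.01430 mol/L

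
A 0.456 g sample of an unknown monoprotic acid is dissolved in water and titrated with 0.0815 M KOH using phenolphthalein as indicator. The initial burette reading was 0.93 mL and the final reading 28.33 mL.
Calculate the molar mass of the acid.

n(KOH) = 0.0274 L × 0.0815 mol/L = 2.23 × 10^-3 mol
n(HA) = 2.23 × 10^-3 mol (1:1 ratio)
M = m / n = 0.456 g / 2.23 × 10^-3 mol = 204 g/mol

204 g/mol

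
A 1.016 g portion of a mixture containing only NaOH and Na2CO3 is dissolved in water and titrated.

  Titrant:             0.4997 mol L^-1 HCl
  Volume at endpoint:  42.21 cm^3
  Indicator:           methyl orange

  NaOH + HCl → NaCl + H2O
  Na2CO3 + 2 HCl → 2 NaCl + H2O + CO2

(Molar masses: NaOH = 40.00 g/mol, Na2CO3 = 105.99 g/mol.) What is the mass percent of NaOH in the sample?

n(HCl) = 0.04221 × 0.4997 = 0.02109 mol
Let x = n(NaOH), y = n(Na2CO3).
Titrant: 1x + 2y = 0.02109;  mass: 40.00x + 105.99y = 1.016
Solving, x = 7.833 × 10^-3 mol, y = 6.630 × 10^-3 mol
mass of NaOH = 7.833 × 10^-3 × 40.00 = 0.3133 g
% NaOH = 0.3133 / 1.016 × 100 = 30.84 %

30.84 %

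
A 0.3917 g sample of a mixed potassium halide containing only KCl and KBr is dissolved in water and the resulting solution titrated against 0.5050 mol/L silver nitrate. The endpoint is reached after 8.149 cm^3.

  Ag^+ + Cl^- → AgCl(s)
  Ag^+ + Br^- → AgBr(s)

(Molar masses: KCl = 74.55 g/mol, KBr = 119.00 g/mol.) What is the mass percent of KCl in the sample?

41.97 %

n(AgNO3) = 0.008149 × 0.5050 = 4.115 × 10^-3 mol
Let x = n(KCl), y = n(KBr).
Titrant: 1x + 1y = 4.115 × 10^-3;  mass: 74.55x + 119.00y = 0.3917
Solving, x = 2.205 × 10^-3 mol, y = 1.910 × 10^-3 mol
mass of KCl = 2.205 × 10^-3 × 74.55 = 0.1644 g
% KCl = 0.1644 / 0.3917 × 100 = 41.97 %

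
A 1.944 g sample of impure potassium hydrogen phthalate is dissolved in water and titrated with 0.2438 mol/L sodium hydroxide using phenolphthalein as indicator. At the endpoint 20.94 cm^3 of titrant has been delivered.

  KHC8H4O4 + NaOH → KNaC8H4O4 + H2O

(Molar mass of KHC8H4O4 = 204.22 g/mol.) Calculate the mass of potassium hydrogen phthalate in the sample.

1.043 g

n(NaOH) = 0.02094 L × 0.2438 mol/L = 5.105 × 10^-3 mol
n(KHC8H4O4) = 5.105 × 10^-3 mol (1:1 ratio)
mass of KHC8H4O4 = 5.105 × 10^-3 × 204.22 g/mol = 1.043 g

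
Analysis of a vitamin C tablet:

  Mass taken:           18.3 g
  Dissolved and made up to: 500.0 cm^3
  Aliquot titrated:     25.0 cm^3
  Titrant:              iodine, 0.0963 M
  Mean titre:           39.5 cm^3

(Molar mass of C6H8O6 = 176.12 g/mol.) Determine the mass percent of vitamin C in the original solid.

73.2 %

C6H8O6 + I2 → C6H6O6 + 2 HI
n(I2) per titration = 0.0395 × 0.0963 = 3.80 × 10^-3 mol
n(C6H8O6) in each aliquot = 3.80 × 10^-3 mol (1:1 ratio)
n(C6H8O6) in the whole flask = 3.80 × 10^-3 × 500.0/25.0 = 0.0761 mol
mass of C6H8O6 = 0.0761 × 176.12 = 13.4 g
% C6H8O6 = 13.4 / 18.3 × 100 = 73.2 %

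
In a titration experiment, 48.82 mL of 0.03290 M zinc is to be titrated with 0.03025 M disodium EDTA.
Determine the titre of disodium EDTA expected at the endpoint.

53.10 mL

Zn^2+ + EDTA^4- → [Zn(EDTA)]^2-
n(Zn2+) = 0.04882 L × 0.03290 mol/L = 1.606 × 10^-3 mol
n(EDTA) = 1.606 × 10^-3 mol (1:1 stoichiometry)
V(EDTA) = 1.606 × 10^-3 mol / 0.03025 mol/L = 0.05310 L = 53.10 mL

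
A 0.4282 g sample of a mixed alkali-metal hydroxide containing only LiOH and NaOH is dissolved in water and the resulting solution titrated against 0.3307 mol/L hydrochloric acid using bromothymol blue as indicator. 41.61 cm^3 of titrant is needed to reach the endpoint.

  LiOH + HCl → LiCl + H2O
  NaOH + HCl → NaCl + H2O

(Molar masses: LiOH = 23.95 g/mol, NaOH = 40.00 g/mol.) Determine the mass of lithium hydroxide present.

n(HCl) = 0.04161 × 0.3307 = 0.01376 mol
Let x = n(LiOH), y = n(NaOH).
Titrant: 1x + 1y = 0.01376;  mass: 23.95x + 40.00y = 0.4282
Solving, x = 7.615 × 10^-3 mol, y = 6.146 × 10^-3 mol
mass of LiOH = 7.615 × 10^-3 × 23.95 = 0.1824 g

0.1824 g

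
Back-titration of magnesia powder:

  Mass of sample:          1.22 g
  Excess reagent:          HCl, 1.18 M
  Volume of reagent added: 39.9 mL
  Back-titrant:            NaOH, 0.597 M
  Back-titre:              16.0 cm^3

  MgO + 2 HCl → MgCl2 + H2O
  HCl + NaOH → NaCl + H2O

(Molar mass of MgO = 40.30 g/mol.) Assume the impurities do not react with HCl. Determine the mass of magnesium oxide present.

n(HCl) added = 0.0399 × 1.18 = 0.0471 mol
n(NaOH) used in back-titration = 0.0160 × 0.597 = 9.55 × 10^-3 mol
n(HCl) left over = 9.55 × 10^-3 mol (1:1 ratio)
n(HCl) consumed by analyte = 0.0471 − 9.55 × 10^-3 = 0.0375 mol
From the 1:2 ratio, n(MgO) = 1/2 × 0.0375 = 0.0188 mol
mass of MgO = 0.0188 × 40.30 = 0.756 g

0.756 g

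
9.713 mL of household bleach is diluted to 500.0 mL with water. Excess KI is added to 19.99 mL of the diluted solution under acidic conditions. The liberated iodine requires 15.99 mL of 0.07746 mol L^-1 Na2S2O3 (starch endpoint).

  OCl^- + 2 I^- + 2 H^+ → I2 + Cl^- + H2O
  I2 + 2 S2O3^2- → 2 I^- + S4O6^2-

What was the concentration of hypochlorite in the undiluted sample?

1.595 mol/L

n(S2O3^2-) = 0.01599 × 0.07746 = 1.239 × 10^-3 mol
n(I2) = n(S2O3^2-)/2 = 6.193 × 10^-4 mol
n(OCl^-) in the aliquot = 6.193 × 10^-4 mol (1:1 ratio)
[OCl^-]_dilute = 6.193 × 10^-4 / 0.01999 = 0.03098 mol/L
[OCl^-]_original = 0.03098 × 500.0/9.713 = 1.595 mol/L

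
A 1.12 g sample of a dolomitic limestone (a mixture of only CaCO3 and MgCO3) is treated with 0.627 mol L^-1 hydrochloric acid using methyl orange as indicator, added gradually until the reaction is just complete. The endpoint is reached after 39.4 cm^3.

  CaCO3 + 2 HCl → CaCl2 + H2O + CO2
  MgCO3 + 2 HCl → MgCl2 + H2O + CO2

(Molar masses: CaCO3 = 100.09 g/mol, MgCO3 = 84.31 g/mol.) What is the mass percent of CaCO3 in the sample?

44.5 %

n(HCl) = 0.0394 × 0.627 = 0.0247 mol
Let x = n(CaCO3), y = n(MgCO3).
Titrant: 2x + 2y = 0.0247;  mass: 100.09x + 84.31y = 1.12
Solving, x = 4.98 × 10^-3 mol, y = 7.37 × 10^-3 mol
mass of CaCO3 = 4.98 × 10^-3 × 100.09 = 0.499 g
% CaCO3 = 0.499 / 1.12 × 100 = 44.5 %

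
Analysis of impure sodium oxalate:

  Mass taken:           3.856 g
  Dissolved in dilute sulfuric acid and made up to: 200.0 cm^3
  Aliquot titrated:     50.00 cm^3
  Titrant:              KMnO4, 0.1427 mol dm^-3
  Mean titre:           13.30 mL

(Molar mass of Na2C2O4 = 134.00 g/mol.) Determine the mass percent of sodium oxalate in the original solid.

2 MnO4^- + 5 C2O4^2- + 16 H^+ → 2 Mn^2+ + 10 CO2 + 8 H2O
n(KMnO4) per titration = 0.01330 × 0.1427 = 1.898 × 10^-3 mol
From the 5:2 ratio, n(Na2C2O4) in each aliquot = 5/2 × 1.898 × 10^-3 = 4.745 × 10^-3 mol
n(Na2C2O4) in the whole flask = 4.745 × 10^-3 × 200.0/50.00 = 0.01898 mol
mass of Na2C2O4 = 0.01898 × 134.00 = 2.543 g
% Na2C2O4 = 2.543 / 3.856 × 100 = 65.95 %

65.95 %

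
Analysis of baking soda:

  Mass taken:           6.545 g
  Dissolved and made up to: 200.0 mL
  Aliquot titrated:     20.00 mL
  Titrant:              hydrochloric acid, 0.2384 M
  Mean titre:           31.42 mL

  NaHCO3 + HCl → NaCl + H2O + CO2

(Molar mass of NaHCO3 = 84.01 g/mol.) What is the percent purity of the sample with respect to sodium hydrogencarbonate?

n(HCl) per titration = 0.03142 × 0.2384 = 7.491 × 10^-3 mol
n(NaHCO3) in each aliquot = 7.491 × 10^-3 mol (1:1 ratio)
n(NaHCO3) in the whole flask = 7.491 × 10^-3 × 200.0/20.00 = 0.07491 mol
mass of NaHCO3 = 0.07491 × 84.01 = 6.293 g
% NaHCO3 = 6.293 / 6.545 × 100 = 96.15 %

96.15 %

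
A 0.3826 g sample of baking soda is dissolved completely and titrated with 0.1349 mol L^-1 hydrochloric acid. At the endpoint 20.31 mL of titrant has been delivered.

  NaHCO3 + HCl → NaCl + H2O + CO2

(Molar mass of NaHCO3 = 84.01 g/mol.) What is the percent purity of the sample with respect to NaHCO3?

60.16 %

n(HCl) = 0.02031 L × 0.1349 mol/L = 2.740 × 10^-3 mol
n(NaHCO3) = 2.740 × 10^-3 mol (1:1 ratio)
mass of NaHCO3 = 2.740 × 10^-3 × 84.01 g/mol = 0.2302 g
% NaHCO3 = 0.2302 / 0.3826 × 100 = 60.16 %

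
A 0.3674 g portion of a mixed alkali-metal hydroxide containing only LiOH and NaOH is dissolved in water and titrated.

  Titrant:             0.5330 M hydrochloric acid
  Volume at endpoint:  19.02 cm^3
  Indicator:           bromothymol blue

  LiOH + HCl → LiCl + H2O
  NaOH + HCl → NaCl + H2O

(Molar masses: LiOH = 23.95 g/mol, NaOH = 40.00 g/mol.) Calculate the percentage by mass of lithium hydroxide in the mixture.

15.48 %

n(HCl) = 0.01902 × 0.5330 = 0.01014 mol
Let x = n(LiOH), y = n(NaOH).
Titrant: 1x + 1y = 0.01014;  mass: 23.95x + 40.00y = 0.3674
Solving, x = 2.374 × 10^-3 mol, y = 7.763 × 10^-3 mol
mass of LiOH = 2.374 × 10^-3 × 23.95 = 0.05686 g
% LiOH = 0.05686 / 0.3674 × 100 = 15.48 %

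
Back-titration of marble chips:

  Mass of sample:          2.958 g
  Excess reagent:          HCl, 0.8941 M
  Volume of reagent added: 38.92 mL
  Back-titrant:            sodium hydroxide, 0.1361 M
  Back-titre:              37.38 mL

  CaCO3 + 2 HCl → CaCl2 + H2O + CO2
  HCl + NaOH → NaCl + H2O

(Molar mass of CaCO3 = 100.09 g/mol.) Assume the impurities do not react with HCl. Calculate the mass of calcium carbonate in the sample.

1.487 g

n(HCl) added = 0.03892 × 0.8941 = 0.03480 mol
n(NaOH) used in back-titration = 0.03738 × 0.1361 = 5.087 × 10^-3 mol
n(HCl) left over = 5.087 × 10^-3 mol (1:1 ratio)
n(HCl) consumed by analyte = 0.03480 − 5.087 × 10^-3 = 0.02971 mol
From the 1:2 ratio, n(CaCO3) = 1/2 × 0.02971 = 0.01486 mol
mass of CaCO3 = 0.01486 × 100.09 = 1.487 g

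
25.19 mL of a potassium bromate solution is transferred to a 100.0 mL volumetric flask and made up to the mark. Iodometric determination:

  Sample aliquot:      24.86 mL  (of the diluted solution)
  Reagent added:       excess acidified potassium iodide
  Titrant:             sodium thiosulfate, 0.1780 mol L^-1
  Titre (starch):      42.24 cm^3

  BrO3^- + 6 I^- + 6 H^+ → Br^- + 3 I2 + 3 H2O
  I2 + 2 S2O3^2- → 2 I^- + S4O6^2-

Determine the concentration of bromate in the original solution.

0.2001 mol/L

n(S2O3^2-) = 0.04224 × 0.1780 = 7.519 × 10^-3 mol
n(I2) = n(S2O3^2-)/2 = 3.759 × 10^-3 mol
From the 1:3 ratio, n(BrO3^-) in the aliquot = 1/3 × 3.759 × 10^-3 = 1.253 × 10^-3 mol
[BrO3^-]_dilute = 1.253 × 10^-3 / 0.02486 = 0.05041 mol/L
[BrO3^-]_original = 0.05041 × 100.0/25.19 = 0.2001 mol/L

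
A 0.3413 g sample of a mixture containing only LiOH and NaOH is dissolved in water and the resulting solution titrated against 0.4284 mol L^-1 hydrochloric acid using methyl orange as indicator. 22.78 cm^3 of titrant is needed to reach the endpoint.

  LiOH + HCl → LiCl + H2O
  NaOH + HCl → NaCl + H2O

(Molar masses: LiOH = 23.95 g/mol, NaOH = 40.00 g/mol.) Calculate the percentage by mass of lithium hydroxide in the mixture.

21.45 %

n(HCl) = 0.02278 × 0.4284 = 9.759 × 10^-3 mol
Let x = n(LiOH), y = n(NaOH).
Titrant: 1x + 1y = 9.759 × 10^-3;  mass: 23.95x + 40.00y = 0.3413
Solving, x = 3.057 × 10^-3 mol, y = 6.702 × 10^-3 mol
mass of LiOH = 3.057 × 10^-3 × 23.95 = 0.07321 g
% LiOH = 0.07321 / 0.3413 × 100 = 21.45 %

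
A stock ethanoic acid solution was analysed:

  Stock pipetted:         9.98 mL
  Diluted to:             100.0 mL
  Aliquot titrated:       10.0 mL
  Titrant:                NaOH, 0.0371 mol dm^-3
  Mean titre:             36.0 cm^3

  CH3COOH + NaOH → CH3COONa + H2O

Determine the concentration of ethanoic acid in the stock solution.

1.34 mol/L

n(NaOH) = 0.0360 × 0.0371 = 1.34 × 10^-3 mol
n(CH3COOH) in the aliquot = 1.34 × 10^-3 mol (1:1 ratio)
[CH3COOH]_dilute = 1.34 × 10^-3 / 0.0100 = 0.134 mol/L
Dilution factor = 100.0 / 9.98 = 10.02
[CH3COOH]_stock = 0.134 × 10.02 = 1.34 mol/L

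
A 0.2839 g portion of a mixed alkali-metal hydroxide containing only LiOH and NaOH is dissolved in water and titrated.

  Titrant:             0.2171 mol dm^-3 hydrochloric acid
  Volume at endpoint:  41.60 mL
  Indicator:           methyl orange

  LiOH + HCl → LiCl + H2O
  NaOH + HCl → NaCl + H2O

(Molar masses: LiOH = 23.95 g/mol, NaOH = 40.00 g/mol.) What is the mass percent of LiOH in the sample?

n(HCl) = 0.04160 × 0.2171 = 9.031 × 10^-3 mol
Let x = n(LiOH), y = n(NaOH).
Titrant: 1x + 1y = 9.031 × 10^-3;  mass: 23.95x + 40.00y = 0.2839
Solving, x = 4.820 × 10^-3 mol, y = 4.212 × 10^-3 mol
mass of LiOH = 4.820 × 10^-3 × 23.95 = 0.1154 g
% LiOH = 0.1154 / 0.2839 × 100 = 40.66 %

40.66 %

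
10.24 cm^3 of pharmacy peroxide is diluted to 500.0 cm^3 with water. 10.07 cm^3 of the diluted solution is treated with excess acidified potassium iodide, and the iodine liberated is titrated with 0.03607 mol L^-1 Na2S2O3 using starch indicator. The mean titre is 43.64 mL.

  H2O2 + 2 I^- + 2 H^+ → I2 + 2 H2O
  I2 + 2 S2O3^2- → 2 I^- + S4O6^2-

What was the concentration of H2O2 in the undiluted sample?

3.816 mol/L

n(S2O3^2-) = 0.04364 × 0.03607 = 1.574 × 10^-3 mol
n(I2) = n(S2O3^2-)/2 = 7.870 × 10^-4 mol
n(H2O2) in the aliquot = 7.870 × 10^-4 mol (1:1 ratio)
[H2O2]_dilute = 7.870 × 10^-4 / 0.01007 = 0.07816 mol/L
[H2O2]_original = 0.07816 × 500.0/10.24 = 3.816 mol/L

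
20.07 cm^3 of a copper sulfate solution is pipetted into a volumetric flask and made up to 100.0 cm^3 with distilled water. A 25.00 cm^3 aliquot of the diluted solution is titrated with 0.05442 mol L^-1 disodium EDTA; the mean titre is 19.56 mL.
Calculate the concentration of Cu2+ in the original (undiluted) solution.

0.2121 mol/L

Cu^2+ + EDTA^4- → [Cu(EDTA)]^2-
n(EDTA) = 0.01956 × 0.05442 = 1.064 × 10^-3 mol
n(Cu2+) in the aliquot = 1.064 × 10^-3 mol (1:1 ratio)
[Cu2+]_dilute = 1.064 × 10^-3 / 0.02500 = 0.04258 mol/L
Dilution factor = 100.0 / 20.07 = 4.983
[Cu2+]_stock = 0.04258 × 4.983 = 0.2121 mol/L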